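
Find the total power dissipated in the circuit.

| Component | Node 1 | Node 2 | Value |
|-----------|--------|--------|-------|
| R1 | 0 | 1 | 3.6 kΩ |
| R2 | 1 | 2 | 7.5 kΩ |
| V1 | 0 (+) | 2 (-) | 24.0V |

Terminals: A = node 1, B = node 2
Nodal analysis, taking node 2 as the 0 V reference.
Source V1 fixes V_0 = 24 V.
KCL at each unknown node (sum of currents leaving = 0; resistances in Ω):
  Node 1: (V_1 - 24)/3600 + (V_1 - 0)/7500 = 0
Collecting terms: 0.0004111 × V_1 = 0.006667  =>  V_1 = 16.22 V
Power in each resistor, P = (ΔV)²/R:
  P_R1 = (24 - 16.22)²/3600 = 0.01683 W
  P_R2 = (16.22 - 0)²/7500 = 0.03506 W
P_total = P_R1 + P_R2 = 0.05189 W

Final answer: 0.05189 W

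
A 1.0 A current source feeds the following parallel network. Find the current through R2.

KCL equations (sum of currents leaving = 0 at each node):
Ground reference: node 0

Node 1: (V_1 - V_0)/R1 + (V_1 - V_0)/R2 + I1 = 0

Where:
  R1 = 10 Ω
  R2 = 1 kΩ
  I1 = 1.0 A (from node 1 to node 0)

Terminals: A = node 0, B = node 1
All resistors sit directly between nodes 0 and 1, so they are in parallel and share one voltage V; the full source current 1 A splits among them.
1/R_par = 1/10 + 1/1000 = 0.101 S  =>  R_par = 9.901 Ω
V = I × R_par = 1 × 9.901 = 9.901 V
I_R2 = V/R2 = 9.901/1000 = 0.009901 A

Final answer: 0.009901 A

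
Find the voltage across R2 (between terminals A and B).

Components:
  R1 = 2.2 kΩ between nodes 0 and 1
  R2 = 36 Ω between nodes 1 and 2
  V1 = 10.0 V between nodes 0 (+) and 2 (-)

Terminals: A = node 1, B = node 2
R1 and R2 are in series across V1 (node 0 → node 1 → node 2), and the output A–B is taken across R2, so this is a voltage divider.
Series current: I = V1/(R1 + R2) = 10/(2200 + 36) = 10/2236 = 0.004472 A
V_R2 = I × R2 = V1 × R2/(R1 + R2) = 10 × 36/2236 = 0.161 V

Final answer: 0.161 V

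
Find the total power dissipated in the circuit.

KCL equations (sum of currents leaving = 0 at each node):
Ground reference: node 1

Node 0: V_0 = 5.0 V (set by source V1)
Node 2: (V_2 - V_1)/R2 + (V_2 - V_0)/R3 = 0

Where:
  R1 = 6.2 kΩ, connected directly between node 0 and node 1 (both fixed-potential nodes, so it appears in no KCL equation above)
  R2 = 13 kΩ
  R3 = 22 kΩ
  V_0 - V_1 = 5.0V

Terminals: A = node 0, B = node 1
Nodal analysis, taking node 1 as the 0 V reference.
Source V1 fixes V_0 = 5 V.
KCL at each unknown node (sum of currents leaving = 0; resistances in Ω):
  Node 2: (V_2 - 0)/13000 + (V_2 - 5)/22000 = 0
Collecting terms: 0.0001224 × V_2 = 0.0002273  =>  V_2 = 1.857 V
Power in each resistor, P = (ΔV)²/R:
  P_R1 = (5 - 0)²/6200 = 0.004032 W
  P_R2 = (0 - 1.857)²/13000 = 0.0002653 W
  P_R3 = (5 - 1.857)²/22000 = 0.000449 W
P_total = P_R1 + P_R2 + P_R3 = 0.004747 W

Final answer: 0.004747 W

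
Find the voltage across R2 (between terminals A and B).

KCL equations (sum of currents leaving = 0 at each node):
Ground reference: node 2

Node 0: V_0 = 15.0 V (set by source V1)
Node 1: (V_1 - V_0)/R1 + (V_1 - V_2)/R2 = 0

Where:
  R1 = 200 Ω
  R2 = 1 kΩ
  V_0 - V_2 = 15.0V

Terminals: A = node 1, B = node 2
R1 and R2 are in series across V1 (node 0 → node 1 → node 2), and the output A–B is taken across R2, so this is a voltage divider.
Series current: I = V1/(R1 + R2) = 15/(200 + 1000) = 15/1200 = 0.0125 A
V_R2 = I × R2 = V1 × R2/(R1 + R2) = 15 × 1000/1200 = 12.5 V

Final answer: 12.5 V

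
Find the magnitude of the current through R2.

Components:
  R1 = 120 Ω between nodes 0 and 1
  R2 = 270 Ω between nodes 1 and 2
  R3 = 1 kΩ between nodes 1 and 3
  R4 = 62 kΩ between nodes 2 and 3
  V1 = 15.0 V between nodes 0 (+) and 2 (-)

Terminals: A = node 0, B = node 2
Nodal analysis, taking node 2 as the 0 V reference.
Source V1 fixes V_0 = 15 V.
KCL at each unknown node (sum of currents leaving = 0; resistances in Ω):
  Node 1: (V_1 - 15)/120 + (V_1 - 0)/270 + (V_1 - V_3)/1000 = 0
  Node 3: (V_3 - V_1)/1000 + (V_3 - 0)/62000 = 0
Collecting terms (coefficients in siemens):
  0.01304·V_1 - 0.001·V_3 = 0.125
  0.001016·V_3 - 0.001·V_1 = 0
Determinant D = (0.01304)(0.001016) - (-0.001)(-0.001) = 0.00001225
V_1 = [(0.125)(0.001016) - (-0.001)(0)]/D = 10.37 V
V_3 = [(0.01304)(0) - (0.125)(-0.001)]/D = 10.21 V
I_R2 = (V_1 - V_2)/R2 = (10.37 - 0)/270 = 0.03841 A
|I_R2| = 0.03841 A

Final answer: |I_R2| = 0.03841 A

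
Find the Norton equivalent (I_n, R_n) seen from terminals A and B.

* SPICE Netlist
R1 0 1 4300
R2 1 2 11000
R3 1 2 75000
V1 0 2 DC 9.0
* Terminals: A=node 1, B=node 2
Find the Thévenin equivalent first; then I_n = V_th/R_th and R_n = R_th.
Step 1 — V_th is the open-circuit voltage V_A - V_B (nothing connected across the terminals).
Nodal analysis, taking node 2 as the 0 V reference.
Source V1 fixes V_0 = 9 V.
KCL at each unknown node (sum of currents leaving = 0; resistances in Ω):
  Node 1: (V_1 - 9)/4300 + (V_1 - 0)/11000 + (V_1 - 0)/75000 = 0
Collecting terms: 0.0003368 × V_1 = 0.002093  =>  V_1 = 6.214 V
V_th = V_1 - V_2 = 6.214 - 0 = 6.214 V
Step 2 — R_th: zero the source — replace V1 by a short circuit (node 2 merges into node 0) — and find the resistance seen between A (node 1) and B (node 0).
Reduce the network between node 1 (A) and node 0 (B) by series/parallel combination:
  Rp1 = R1 ‖ R2 ‖ R3 (parallel, all between nodes 0 and 1) = 1/(1/4300 + 1/11000 + 1/75000) = 2969 Ω
R_th = 2.969 kΩ
I_n = V_th/R_th = 6.214/2969 = 0.002093 A, and R_n = R_th = 2.969 kΩ

Final answer: I_n = 0.002093 A, R_n = 2.969 kΩ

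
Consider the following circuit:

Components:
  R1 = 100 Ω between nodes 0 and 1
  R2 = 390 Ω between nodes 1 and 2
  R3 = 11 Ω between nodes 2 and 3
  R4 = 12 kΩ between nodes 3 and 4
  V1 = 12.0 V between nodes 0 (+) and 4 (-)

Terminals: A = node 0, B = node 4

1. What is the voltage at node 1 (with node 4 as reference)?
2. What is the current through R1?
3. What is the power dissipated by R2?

Nodal analysis, taking node 4 as the 0 V reference.
Source V1 fixes V_0 = 12 V.
KCL at each unknown node (sum of currents leaving = 0; resistances in Ω):
  Node 1: (V_1 - 12)/100 + (V_1 - V_2)/390 = 0
  Node 2: (V_2 - V_1)/390 + (V_2 - V_3)/11 = 0
  Node 3: (V_3 - V_2)/11 + (V_3 - 0)/12000 = 0
Collecting terms (coefficients in siemens):
  0.01256·V_1 - 0.002564·V_2 = 0.12
  0.09347·V_2 - 0.002564·V_1 - 0.09091·V_3 = 0
  0.09099·V_3 - 0.09091·V_2 = 0
Solving these 3 simultaneous equations (Gaussian elimination) gives:
  V_1 = 11.9 V, V_2 = 11.53 V, V_3 = 11.52 V
Part 1:
  Read off the nodal solution: V_1 = 11.9 V
Part 2:
  I_R1 = (V_0 - V_1)/R1 = (12 - 11.9)/100 = 0.0009599 A
  Magnitude: I_R1 = 0.0009599 A
Part 3:
  I_R2 = (V_1 - V_2)/R2 = (11.9 - 11.53)/390 = 0.0009599 A
  P_R2 = I_R2² × R2 = (0.0009599)² × 390 = 0.0003594 W

Final answers:
1. V_1 = 11.9 V
2. I_R1 = 0.0009599 A
3. P_R2 = 0.0003594 W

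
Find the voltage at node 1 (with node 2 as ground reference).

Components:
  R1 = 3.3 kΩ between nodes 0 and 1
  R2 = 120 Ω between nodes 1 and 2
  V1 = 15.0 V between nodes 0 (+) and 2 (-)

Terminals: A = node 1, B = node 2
Nodal analysis, taking node 2 as the 0 V reference.
Source V1 fixes V_0 = 15 V.
KCL at each unknown node (sum of currents leaving = 0; resistances in Ω):
  Node 1: (V_1 - 15)/3300 + (V_1 - 0)/120 = 0
Collecting terms: 0.008636 × V_1 = 0.004545  =>  V_1 = 0.5263 V
The requested potential is V_1 = 0.5263 V.

Final answer: V_1 = 0.5263 V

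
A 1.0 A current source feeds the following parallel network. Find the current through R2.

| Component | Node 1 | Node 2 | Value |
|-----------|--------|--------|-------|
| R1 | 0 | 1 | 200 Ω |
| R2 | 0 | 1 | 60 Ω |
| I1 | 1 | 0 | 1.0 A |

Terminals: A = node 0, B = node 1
All resistors sit directly between nodes 0 and 1, so they are in parallel and share one voltage V; the full source current 1 A splits among them.
1/R_par = 1/200 + 1/60 = 0.02167 S  =>  R_par = 46.15 Ω
V = I × R_par = 1 × 46.15 = 46.15 V
I_R2 = V/R2 = 46.15/60 = 0.7692 A

Final answer: 0.7692 A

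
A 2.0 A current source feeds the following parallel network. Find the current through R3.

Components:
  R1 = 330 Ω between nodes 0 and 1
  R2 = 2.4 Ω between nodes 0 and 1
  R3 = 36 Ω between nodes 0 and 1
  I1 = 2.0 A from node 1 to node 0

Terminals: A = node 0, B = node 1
All resistors sit directly between nodes 0 and 1, so they are in parallel and share one voltage V; the full source current 2 A splits among them.
1/R_par = 1/330 + 1/2.4 + 1/36 = 0.4475 S  =>  R_par = 2.235 Ω
V = I × R_par = 2 × 2.235 = 4.47 V
I_R3 = V/R3 = 4.47/36 = 0.1242 A

Final answer: 0.1242 A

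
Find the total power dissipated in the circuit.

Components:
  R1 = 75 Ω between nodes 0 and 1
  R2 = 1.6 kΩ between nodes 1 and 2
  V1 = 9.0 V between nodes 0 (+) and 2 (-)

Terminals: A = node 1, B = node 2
Nodal analysis, taking node 2 as the 0 V reference.
Source V1 fixes V_0 = 9 V.
KCL at each unknown node (sum of currents leaving = 0; resistances in Ω):
  Node 1: (V_1 - 9)/75 + (V_1 - 0)/1600 = 0
Collecting terms: 0.01396 × V_1 = 0.12  =>  V_1 = 8.597 V
Power in each resistor, P = (ΔV)²/R:
  P_R1 = (9 - 8.597)²/75 = 0.002165 W
  P_R2 = (8.597 - 0)²/1600 = 0.04619 W
P_total = P_R1 + P_R2 = 0.04836 W

Final answer: 0.04836 W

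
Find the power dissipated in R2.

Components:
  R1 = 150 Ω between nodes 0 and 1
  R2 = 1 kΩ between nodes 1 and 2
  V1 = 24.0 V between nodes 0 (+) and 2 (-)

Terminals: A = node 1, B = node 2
Nodal analysis, taking node 2 as the 0 V reference.
Source V1 fixes V_0 = 24 V.
KCL at each unknown node (sum of currents leaving = 0; resistances in Ω):
  Node 1: (V_1 - 24)/150 + (V_1 - 0)/1000 = 0
Collecting terms: 0.007667 × V_1 = 0.16  =>  V_1 = 20.87 V
I_R2 = (V_1 - V_2)/R2 = (20.87 - 0)/1000 = 0.02087 A
P_R2 = I_R2² × R2 = (0.02087)² × 1000 = 0.4355 W

Final answer: 0.4355 W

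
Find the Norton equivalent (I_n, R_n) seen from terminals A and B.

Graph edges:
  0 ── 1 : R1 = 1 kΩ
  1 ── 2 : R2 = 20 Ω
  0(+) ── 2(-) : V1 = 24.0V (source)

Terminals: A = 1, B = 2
Find the Thévenin equivalent first; then I_n = V_th/R_th and R_n = R_th.
Step 1 — V_th is the open-circuit voltage V_A - V_B (nothing connected across the terminals).
Nodal analysis, taking node 2 as the 0 V reference.
Source V1 fixes V_0 = 24 V.
KCL at each unknown node (sum of currents leaving = 0; resistances in Ω):
  Node 1: (V_1 - 24)/1000 + (V_1 - 0)/20 = 0
Collecting terms: 0.051 × V_1 = 0.024  =>  V_1 = 0.4706 V
V_th = V_1 - V_2 = 0.4706 - 0 = 0.4706 V
Step 2 — R_th: zero the source — replace V1 by a short circuit (node 2 merges into node 0) — and find the resistance seen between A (node 1) and B (node 0).
Reduce the network between node 1 (A) and node 0 (B) by series/parallel combination:
  Rp1 = R1 ‖ R2 (parallel, both between nodes 0 and 1) = 1/(1/1000 + 1/20) = 19.61 Ω
R_th = 19.61 Ω
I_n = V_th/R_th = 0.4706/19.61 = 0.024 A, and R_n = R_th = 19.61 Ω

Final answer: I_n = 0.024 A, R_n = 19.61 Ω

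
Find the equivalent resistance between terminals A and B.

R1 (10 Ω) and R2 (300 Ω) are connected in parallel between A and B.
Reduce the network between node 0 (A) and node 1 (B) by series/parallel combination:
  Rp1 = R1 ‖ R2 (parallel, both between nodes 0 and 1) = 1/(1/10 + 1/300) = 9.677 Ω
R_eq = 9.677 Ω

Final answer: 9.677 Ω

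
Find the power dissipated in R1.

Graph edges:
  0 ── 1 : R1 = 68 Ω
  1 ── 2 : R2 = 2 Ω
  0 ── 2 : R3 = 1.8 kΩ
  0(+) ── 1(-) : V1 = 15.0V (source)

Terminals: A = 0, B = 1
Nodal analysis, taking node 1 as the 0 V reference.
Source V1 fixes V_0 = 15 V.
KCL at each unknown node (sum of currents leaving = 0; resistances in Ω):
  Node 2: (V_2 - 0)/2 + (V_2 - 15)/1800 = 0
Collecting terms: 0.5006 × V_2 = 0.008333  =>  V_2 = 0.01665 V
I_R1 = (V_0 - V_1)/R1 = (15 - 0)/68 = 0.2206 A
P_R1 = I_R1² × R1 = (0.2206)² × 68 = 3.309 W

Final answer: 3.309 W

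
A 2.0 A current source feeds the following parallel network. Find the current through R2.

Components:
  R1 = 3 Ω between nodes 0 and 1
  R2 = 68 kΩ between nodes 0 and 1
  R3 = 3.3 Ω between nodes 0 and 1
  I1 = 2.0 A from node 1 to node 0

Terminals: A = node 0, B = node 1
All resistors sit directly between nodes 0 and 1, so they are in parallel and share one voltage V; the full source current 2 A splits among them.
1/R_par = 1/3 + 1/68000 + 1/3.3 = 0.6364 S  =>  R_par = 1.571 Ω
V = I × R_par = 2 × 1.571 = 3.143 V
I_R2 = V/R2 = 3.143/68000 = 0.00004622 A

Final answer: 4.622e-05 A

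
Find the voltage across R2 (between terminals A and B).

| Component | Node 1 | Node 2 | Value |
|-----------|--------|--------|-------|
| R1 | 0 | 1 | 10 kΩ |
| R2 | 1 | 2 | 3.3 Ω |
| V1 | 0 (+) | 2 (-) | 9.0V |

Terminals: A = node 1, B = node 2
R1 and R2 are in series across V1 (node 0 → node 1 → node 2), and the output A–B is taken across R2, so this is a voltage divider.
Series current: I = V1/(R1 + R2) = 9/(10000 + 3.3) = 9/10000 = 0.0008997 A
V_R2 = I × R2 = V1 × R2/(R1 + R2) = 9 × 3.3/10000 = 0.002969 V

Final answer: 0.002969 V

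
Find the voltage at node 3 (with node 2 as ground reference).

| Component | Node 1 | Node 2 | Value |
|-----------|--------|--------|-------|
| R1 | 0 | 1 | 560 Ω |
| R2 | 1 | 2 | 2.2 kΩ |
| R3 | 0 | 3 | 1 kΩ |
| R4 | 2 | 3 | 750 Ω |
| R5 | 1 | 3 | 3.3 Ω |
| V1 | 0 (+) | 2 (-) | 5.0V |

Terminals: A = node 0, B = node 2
Nodal analysis, taking node 2 as the 0 V reference.
Source V1 fixes V_0 = 5 V.
KCL at each unknown node (sum of currents leaving = 0; resistances in Ω):
  Node 1: (V_1 - 5)/560 + (V_1 - 0)/2200 + (V_1 - V_3)/3.3 = 0
  Node 3: (V_3 - 5)/1000 + (V_3 - 0)/750 + (V_3 - V_1)/3.3 = 0
Collecting terms (coefficients in siemens):
  0.3053·V_1 - 0.303·V_3 = 0.008929
  0.3054·V_3 - 0.303·V_1 = 0.005
Determinant D = (0.3053)(0.3054) - (-0.303)(-0.303) = 0.001391
V_1 = [(0.008929)(0.3054) - (-0.303)(0.005)]/D = 3.049 V
V_3 = [(0.3053)(0.005) - (0.008929)(-0.303)]/D = 3.042 V
The requested potential is V_3 = 3.042 V.

Final answer: V_3 = 3.042 V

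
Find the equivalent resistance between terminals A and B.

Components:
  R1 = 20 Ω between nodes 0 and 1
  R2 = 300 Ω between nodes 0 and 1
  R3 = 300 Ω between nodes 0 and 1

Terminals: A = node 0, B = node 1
Reduce the network between node 0 (A) and node 1 (B) by series/parallel combination:
  Rp1 = R1 ‖ R2 ‖ R3 (parallel, all between nodes 0 and 1) = 1/(1/20 + 1/300 + 1/300) = 17.65 Ω
R_eq = 17.65 Ω

Final answer: 17.65 Ω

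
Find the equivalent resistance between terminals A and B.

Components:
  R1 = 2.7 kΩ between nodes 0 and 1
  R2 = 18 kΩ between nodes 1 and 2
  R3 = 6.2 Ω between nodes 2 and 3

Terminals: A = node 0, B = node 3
Reduce the network between node 0 (A) and node 3 (B) by series/parallel combination:
  Rs1 = R1 + R2 (series, joined only at node 1) = 2700 + 18000 = 20700 Ω
  Rs2 = R3 + Rs1 (series, joined only at node 2) = 6.2 + 20700 = 20710 Ω
R_eq = 20.71 kΩ

Final answer: 20.71 kΩ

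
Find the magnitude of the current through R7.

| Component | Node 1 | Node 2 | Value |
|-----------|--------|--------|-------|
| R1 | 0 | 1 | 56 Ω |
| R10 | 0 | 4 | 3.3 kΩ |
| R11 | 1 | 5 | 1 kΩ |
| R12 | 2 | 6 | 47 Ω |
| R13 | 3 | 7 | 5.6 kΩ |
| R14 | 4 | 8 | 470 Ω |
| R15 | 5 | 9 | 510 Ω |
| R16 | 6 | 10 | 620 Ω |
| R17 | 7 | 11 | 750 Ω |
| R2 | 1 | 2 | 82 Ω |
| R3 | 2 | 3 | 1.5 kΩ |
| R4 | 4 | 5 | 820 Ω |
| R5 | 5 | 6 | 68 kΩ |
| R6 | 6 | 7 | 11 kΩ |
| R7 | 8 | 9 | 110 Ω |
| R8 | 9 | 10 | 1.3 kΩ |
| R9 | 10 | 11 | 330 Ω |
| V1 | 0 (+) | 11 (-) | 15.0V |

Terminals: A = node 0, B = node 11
Nodal analysis, taking node 11 as the 0 V reference.
Source V1 fixes V_0 = 15 V.
KCL at each unknown node (sum of currents leaving = 0; resistances in Ω):
  Node 1: (V_1 - 15)/56 + (V_1 - V_2)/82 + (V_1 - V_5)/1000 = 0
  Node 2: (V_2 - V_1)/82 + (V_2 - V_3)/1500 + (V_2 - V_6)/47 = 0
  Node 3: (V_3 - V_2)/1500 + (V_3 - V_7)/5600 = 0
  Node 4: (V_4 - V_5)/820 + (V_4 - 15)/3300 + (V_4 - V_8)/470 = 0
  Node 5: (V_5 - V_4)/820 + (V_5 - V_6)/68000 + (V_5 - V_1)/1000 + (V_5 - V_9)/510 = 0
  Node 6: (V_6 - V_5)/68000 + (V_6 - V_7)/11000 + (V_6 - V_2)/47 + (V_6 - V_10)/620 = 0
  Node 7: (V_7 - V_6)/11000 + (V_7 - V_3)/5600 + (V_7 - 0)/750 = 0
  Node 8: (V_8 - V_9)/110 + (V_8 - V_4)/470 = 0
  Node 9: (V_9 - V_8)/110 + (V_9 - V_10)/1300 + (V_9 - V_5)/510 = 0
  Node 10: (V_10 - V_9)/1300 + (V_10 - 0)/330 + (V_10 - V_6)/620 = 0
Collecting terms (coefficients in siemens):
  0.03105·V_1 - 0.0122·V_2 - 0.001·V_5 = 0.2679
  0.03414·V_2 - 0.0122·V_1 - 0.0006667·V_3 - 0.02128·V_6 = 0
  0.0008452·V_3 - 0.0006667·V_2 - 0.0001786·V_7 = 0
  0.00365·V_4 - 0.00122·V_5 - 0.002128·V_8 = 0.004545
  0.004195·V_5 - 0.001·V_1 - 0.00122·V_4 - 0.00001471·V_6 - 0.001961·V_9 = 0
  0.023·V_6 - 0.02128·V_2 - 0.00001471·V_5 - 0.00009091·V_7 - 0.001613·V_10 = 0
  0.001603·V_7 - 0.0001786·V_3 - 0.00009091·V_6 = 0
  0.01122·V_8 - 0.002128·V_4 - 0.009091·V_9 = 0
  0.01182·V_9 - 0.001961·V_5 - 0.009091·V_8 - 0.0007692·V_10 = 0
  0.005412·V_10 - 0.001613·V_6 - 0.0007692·V_9 = 0
Solving these 10 simultaneous equations (Gaussian elimination) gives:
  V_1 = 14.06 V, V_2 = 12.9 V, V_3 = 10.57 V, V_4 = 11.07 V
  V_5 = 11.37 V, V_6 = 12.31 V, V_7 = 1.876 V, V_8 = 10.35 V
  V_9 = 10.17 V, V_10 = 5.114 V
I_R7 = (V_8 - V_9)/R7 = (10.35 - 10.17)/110 = 0.00155 A
|I_R7| = 0.00155 A

Final answer: |I_R7| = 0.00155 A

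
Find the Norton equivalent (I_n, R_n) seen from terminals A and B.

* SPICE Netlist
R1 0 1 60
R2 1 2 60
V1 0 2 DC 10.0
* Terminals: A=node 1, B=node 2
Find the Thévenin equivalent first; then I_n = V_th/R_th and R_n = R_th.
Step 1 — V_th is the open-circuit voltage V_A - V_B (nothing connected across the terminals).
Nodal analysis, taking node 2 as the 0 V reference.
Source V1 fixes V_0 = 10 V.
KCL at each unknown node (sum of currents leaving = 0; resistances in Ω):
  Node 1: (V_1 - 10)/60 + (V_1 - 0)/60 = 0
Collecting terms: 0.03333 × V_1 = 0.1667  =>  V_1 = 5 V
V_th = V_1 - V_2 = 5 - 0 = 5 V
Step 2 — R_th: zero the source — replace V1 by a short circuit (node 2 merges into node 0) — and find the resistance seen between A (node 1) and B (node 0).
Reduce the network between node 1 (A) and node 0 (B) by series/parallel combination:
  Rp1 = R1 ‖ R2 (parallel, both between nodes 0 and 1) = 1/(1/60 + 1/60) = 30 Ω
R_th = 30 Ω
I_n = V_th/R_th = 5/30 = 0.1667 A, and R_n = R_th = 30 Ω

Final answer: I_n = 0.1667 A, R_n = 30 Ω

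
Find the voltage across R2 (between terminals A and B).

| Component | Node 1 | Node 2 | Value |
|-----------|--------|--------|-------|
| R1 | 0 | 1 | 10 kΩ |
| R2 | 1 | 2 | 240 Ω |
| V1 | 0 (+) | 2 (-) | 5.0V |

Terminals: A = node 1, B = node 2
R1 and R2 are in series across V1 (node 0 → node 1 → node 2), and the output A–B is taken across R2, so this is a voltage divider.
Series current: I = V1/(R1 + R2) = 5/(10000 + 240) = 5/10240 = 0.0004883 A
V_R2 = I × R2 = V1 × R2/(R1 + R2) = 5 × 240/10240 = 0.1172 V

Final answer: 0.1172 V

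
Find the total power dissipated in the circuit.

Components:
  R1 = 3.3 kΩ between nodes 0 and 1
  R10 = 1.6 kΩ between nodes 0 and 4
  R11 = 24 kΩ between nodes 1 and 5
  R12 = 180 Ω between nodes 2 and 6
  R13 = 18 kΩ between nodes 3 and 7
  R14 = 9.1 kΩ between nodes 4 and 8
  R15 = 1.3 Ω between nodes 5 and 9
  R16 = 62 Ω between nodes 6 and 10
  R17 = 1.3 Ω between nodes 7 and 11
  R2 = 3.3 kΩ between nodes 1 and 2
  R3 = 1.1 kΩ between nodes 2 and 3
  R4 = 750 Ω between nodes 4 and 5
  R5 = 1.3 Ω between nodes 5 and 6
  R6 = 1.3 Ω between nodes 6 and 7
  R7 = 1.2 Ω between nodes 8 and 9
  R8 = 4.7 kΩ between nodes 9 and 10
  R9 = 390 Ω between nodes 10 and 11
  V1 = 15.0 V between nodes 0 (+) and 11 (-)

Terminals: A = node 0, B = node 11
Nodal analysis, taking node 11 as the 0 V reference.
Source V1 fixes V_0 = 15 V.
KCL at each unknown node (sum of currents leaving = 0; resistances in Ω):
  Node 1: (V_1 - 15)/3300 + (V_1 - V_2)/3300 + (V_1 - V_5)/24000 = 0
  Node 2: (V_2 - V_1)/3300 + (V_2 - V_3)/1100 + (V_2 - V_6)/180 = 0
  Node 3: (V_3 - V_2)/1100 + (V_3 - V_7)/18000 = 0
  Node 4: (V_4 - V_5)/750 + (V_4 - 15)/1600 + (V_4 - V_8)/9100 = 0
  Node 5: (V_5 - V_4)/750 + (V_5 - V_6)/1.3 + (V_5 - V_1)/24000 + (V_5 - V_9)/1.3 = 0
  Node 6: (V_6 - V_5)/1.3 + (V_6 - V_7)/1.3 + (V_6 - V_2)/180 + (V_6 - V_10)/62 = 0
  Node 7: (V_7 - V_6)/1.3 + (V_7 - V_3)/18000 + (V_7 - 0)/1.3 = 0
  Node 8: (V_8 - V_9)/1.2 + (V_8 - V_4)/9100 = 0
  Node 9: (V_9 - V_8)/1.2 + (V_9 - V_10)/4700 + (V_9 - V_5)/1.3 = 0
  Node 10: (V_10 - V_9)/4700 + (V_10 - 0)/390 + (V_10 - V_6)/62 = 0
Collecting terms (coefficients in siemens):
  0.0006477·V_1 - 0.000303·V_2 - 0.00004167·V_5 = 0.004545
  0.006768·V_2 - 0.000303·V_1 - 0.0009091·V_3 - 0.005556·V_6 = 0
  0.0009646·V_3 - 0.0009091·V_2 - 0.00005556·V_7 = 0
  0.002068·V_4 - 0.001333·V_5 - 0.0001099·V_8 = 0.009375
  1.54·V_5 - 0.00004167·V_1 - 0.001333·V_4 - 0.7692·V_6 - 0.7692·V_9 = 0
  1.56·V_6 - 0.005556·V_2 - 0.7692·V_5 - 0.7692·V_7 - 0.01613·V_10 = 0
  1.539·V_7 - 0.00005556·V_3 - 0.7692·V_6 = 0
  0.8334·V_8 - 0.0001099·V_4 - 0.8333·V_9 = 0
  1.603·V_9 - 0.7692·V_5 - 0.8333·V_8 - 0.0002128·V_10 = 0
  0.01891·V_10 - 0.01613·V_6 - 0.0002128·V_9 = 0
Solving these 10 simultaneous equations (Gaussian elimination) gives:
  V_1 = 7.202 V, V_2 = 0.3909 V, V_3 = 0.3691 V, V_4 = 4.555 V
  V_5 = 0.03183 V, V_6 = 0.02296 V, V_7 = 0.01149 V, V_8 = 0.03307 V
  V_9 = 0.03247 V, V_10 = 0.01995 V
Power in each resistor, P = (ΔV)²/R:
  P_R1 = (15 - 7.202)²/3300 = 0.01842 W
  P_R2 = (7.202 - 0.3909)²/3300 = 0.01406 W
  P_R3 = (0.3909 - 0.3691)²/1100 = 0.0000004341 W
  P_R4 = (4.555 - 0.03183)²/750 = 0.02728 W
  P_R5 = (0.03183 - 0.02296)²/1.3 = 0.00006054 W
  P_R6 = (0.02296 - 0.01149)²/1.3 = 0.0001011 W
  P_R7 = (0.03307 - 0.03247)²/1.2 = 0.0000002963 W
  P_R8 = (0.03247 - 0.01995)²/4700 = 0.00000003335 W
  P_R9 = (0.01995 - 0)²/390 = 0.000001021 W
  P_R10 = (15 - 4.555)²/1600 = 0.06818 W
  P_R11 = (7.202 - 0.03183)²/24000 = 0.002142 W
  P_R12 = (0.3909 - 0.02296)²/180 = 0.0007522 W
  P_R13 = (0.3691 - 0.01149)²/18000 = 0.000007103 W
  P_R14 = (4.555 - 0.03307)²/9100 = 0.002247 W
  P_R15 = (0.03183 - 0.03247)²/1.3 = 0.0000003176 W
  P_R16 = (0.02296 - 0.01995)²/62 = 0.0000001458 W
  P_R17 = (0.01149 - 0)²/1.3 = 0.0001016 W
P_total = P_R1 + P_R2 + P_R3 + P_R4 + P_R5 + P_R6 + P_R7 + P_R8 + P_R9 + P_R10 + P_R11 + P_R12 + P_R13 + P_R14 + P_R15 + P_R16 + P_R17 = 0.1334 W

Final answer: 0.1334 W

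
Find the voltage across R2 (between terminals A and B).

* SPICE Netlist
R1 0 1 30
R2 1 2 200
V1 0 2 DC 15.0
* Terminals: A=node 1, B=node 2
R1 and R2 are in series across V1 (node 0 → node 1 → node 2), and the output A–B is taken across R2, so this is a voltage divider.
Series current: I = V1/(R1 + R2) = 15/(30 + 200) = 15/230 = 0.06522 A
V_R2 = I × R2 = V1 × R2/(R1 + R2) = 15 × 200/230 = 13.04 V

Final answer: 13.04 V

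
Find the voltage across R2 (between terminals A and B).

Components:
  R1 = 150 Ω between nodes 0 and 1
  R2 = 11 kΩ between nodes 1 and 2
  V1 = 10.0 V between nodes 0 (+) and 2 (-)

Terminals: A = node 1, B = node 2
R1 and R2 are in series across V1 (node 0 → node 1 → node 2), and the output A–B is taken across R2, so this is a voltage divider.
Series current: I = V1/(R1 + R2) = 10/(150 + 11000) = 10/11150 = 0.0008969 A
V_R2 = I × R2 = V1 × R2/(R1 + R2) = 10 × 11000/11150 = 9.865 V

Final answer: 9.865 V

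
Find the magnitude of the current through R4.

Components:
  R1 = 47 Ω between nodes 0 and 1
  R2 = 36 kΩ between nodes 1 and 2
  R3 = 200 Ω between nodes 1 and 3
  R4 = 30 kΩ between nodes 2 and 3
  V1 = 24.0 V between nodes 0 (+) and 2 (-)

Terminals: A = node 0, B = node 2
Nodal analysis, taking node 2 as the 0 V reference.
Source V1 fixes V_0 = 24 V.
KCL at each unknown node (sum of currents leaving = 0; resistances in Ω):
  Node 1: (V_1 - 24)/47 + (V_1 - 0)/36000 + (V_1 - V_3)/200 = 0
  Node 3: (V_3 - V_1)/200 + (V_3 - 0)/30000 = 0
Collecting terms (coefficients in siemens):
  0.0263·V_1 - 0.005·V_3 = 0.5106
  0.005033·V_3 - 0.005·V_1 = 0
Determinant D = (0.0263)(0.005033) - (-0.005)(-0.005) = 0.0001074
V_1 = [(0.5106)(0.005033) - (-0.005)(0)]/D = 23.93 V
V_3 = [(0.0263)(0) - (0.5106)(-0.005)]/D = 23.77 V
I_R4 = (V_2 - V_3)/R4 = (0 - 23.77)/30000 = -0.0007924 A
|I_R4| = 0.0007924 A

Final answer: |I_R4| = 0.0007924 A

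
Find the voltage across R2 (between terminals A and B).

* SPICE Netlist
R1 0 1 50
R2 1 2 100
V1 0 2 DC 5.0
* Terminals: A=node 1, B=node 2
R1 and R2 are in series across V1 (node 0 → node 1 → node 2), and the output A–B is taken across R2, so this is a voltage divider.
Series current: I = V1/(R1 + R2) = 5/(50 + 100) = 5/150 = 0.03333 A
V_R2 = I × R2 = V1 × R2/(R1 + R2) = 5 × 100/150 = 3.333 V

Final answer: 3.333 V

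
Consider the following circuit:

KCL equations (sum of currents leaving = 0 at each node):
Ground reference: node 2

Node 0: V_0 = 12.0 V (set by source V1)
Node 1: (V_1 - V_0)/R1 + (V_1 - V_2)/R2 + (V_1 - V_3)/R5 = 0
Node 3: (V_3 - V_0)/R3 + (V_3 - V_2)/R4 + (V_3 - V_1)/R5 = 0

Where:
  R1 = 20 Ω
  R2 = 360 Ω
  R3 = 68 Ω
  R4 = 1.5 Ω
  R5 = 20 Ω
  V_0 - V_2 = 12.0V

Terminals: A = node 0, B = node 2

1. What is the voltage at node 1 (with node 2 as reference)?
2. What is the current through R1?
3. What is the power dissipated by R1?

Nodal analysis, taking node 2 as the 0 V reference.
Source V1 fixes V_0 = 12 V.
KCL at each unknown node (sum of currents leaving = 0; resistances in Ω):
  Node 1: (V_1 - 12)/20 + (V_1 - 0)/360 + (V_1 - V_3)/20 = 0
  Node 3: (V_3 - 12)/68 + (V_3 - 0)/1.5 + (V_3 - V_1)/20 = 0
Collecting terms (coefficients in siemens):
  0.1028·V_1 - 0.05·V_3 = 0.6
  0.7314·V_3 - 0.05·V_1 = 0.1765
Determinant D = (0.1028)(0.7314) - (-0.05)(-0.05) = 0.07267
V_1 = [(0.6)(0.7314) - (-0.05)(0.1765)]/D = 6.16 V
V_3 = [(0.1028)(0.1765) - (0.6)(-0.05)]/D = 0.6624 V
Part 1:
  Read off the nodal solution: V_1 = 6.16 V
Part 2:
  I_R1 = (V_0 - V_1)/R1 = (12 - 6.16)/20 = 0.292 A
  Magnitude: I_R1 = 0.292 A
Part 3:
  I_R1 = (V_0 - V_1)/R1 = (12 - 6.16)/20 = 0.292 A
  P_R1 = I_R1² × R1 = (0.292)² × 20 = 1.705 W

Final answers:
1. V_1 = 6.16 V
2. I_R1 = 0.292 A
3. P_R1 = 1.705 W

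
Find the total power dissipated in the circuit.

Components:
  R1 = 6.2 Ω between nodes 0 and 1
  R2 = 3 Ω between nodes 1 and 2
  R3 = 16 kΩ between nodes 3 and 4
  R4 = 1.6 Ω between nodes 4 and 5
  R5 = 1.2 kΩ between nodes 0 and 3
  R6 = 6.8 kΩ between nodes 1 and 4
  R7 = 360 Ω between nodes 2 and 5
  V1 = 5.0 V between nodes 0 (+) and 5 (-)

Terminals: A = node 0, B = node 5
Nodal analysis, taking node 5 as the 0 V reference.
Source V1 fixes V_0 = 5 V.
KCL at each unknown node (sum of currents leaving = 0; resistances in Ω):
  Node 1: (V_1 - 5)/6.2 + (V_1 - V_2)/3 + (V_1 - V_4)/6800 = 0
  Node 2: (V_2 - V_1)/3 + (V_2 - 0)/360 = 0
  Node 3: (V_3 - V_4)/16000 + (V_3 - 5)/1200 = 0
  Node 4: (V_4 - V_3)/16000 + (V_4 - 0)/1.6 + (V_4 - V_1)/6800 = 0
Collecting terms (coefficients in siemens):
  0.4948·V_1 - 0.3333·V_2 - 0.0001471·V_4 = 0.8065
  0.3361·V_2 - 0.3333·V_1 = 0
  0.0008958·V_3 - 0.0000625·V_4 = 0.004167
  0.6252·V_4 - 0.0001471·V_1 - 0.0000625·V_3 = 0
Solving these 4 simultaneous equations (Gaussian elimination) gives:
  V_1 = 4.912 V, V_2 = 4.871 V, V_3 = 4.651 V, V_4 = 0.00162 V
Power in each resistor, P = (ΔV)²/R:
  P_R1 = (5 - 4.912)²/6.2 = 0.001259 W
  P_R2 = (4.912 - 4.871)²/3 = 0.0005492 W
  P_R3 = (4.651 - 0.00162)²/16000 = 0.001351 W
  P_R4 = (0.00162 - 0)²/1.6 = 0.000001641 W
  P_R5 = (5 - 4.651)²/1200 = 0.0001013 W
  P_R6 = (4.912 - 0.00162)²/6800 = 0.003545 W
  P_R7 = (4.871 - 0)²/360 = 0.06591 W
P_total = P_R1 + P_R2 + P_R3 + P_R4 + P_R5 + P_R6 + P_R7 = 0.07272 W

Final answer: 0.07272 W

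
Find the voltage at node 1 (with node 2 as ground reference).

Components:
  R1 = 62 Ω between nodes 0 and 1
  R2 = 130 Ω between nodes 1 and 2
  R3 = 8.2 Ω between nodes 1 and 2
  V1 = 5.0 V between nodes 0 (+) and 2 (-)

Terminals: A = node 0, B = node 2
Nodal analysis, taking node 2 as the 0 V reference.
Source V1 fixes V_0 = 5 V.
KCL at each unknown node (sum of currents leaving = 0; resistances in Ω):
  Node 1: (V_1 - 5)/62 + (V_1 - 0)/130 + (V_1 - 0)/8.2 = 0
Collecting terms: 0.1458 × V_1 = 0.08065  =>  V_1 = 0.5532 V
The requested potential is V_1 = 0.5532 V.

Final answer: V_1 = 0.5532 V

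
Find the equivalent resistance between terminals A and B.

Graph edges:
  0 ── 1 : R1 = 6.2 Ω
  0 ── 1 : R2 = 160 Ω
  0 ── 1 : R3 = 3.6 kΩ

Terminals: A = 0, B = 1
Reduce the network between node 0 (A) and node 1 (B) by series/parallel combination:
  Rp1 = R1 ‖ R2 ‖ R3 (parallel, all between nodes 0 and 1) = 1/(1/6.2 + 1/160 + 1/3600) = 5.959 Ω
R_eq = 5.959 Ω

Final answer: 5.959 Ω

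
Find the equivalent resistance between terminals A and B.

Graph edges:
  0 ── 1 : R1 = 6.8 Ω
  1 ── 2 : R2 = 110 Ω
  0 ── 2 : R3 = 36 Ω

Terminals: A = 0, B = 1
Reduce the network between node 0 (A) and node 1 (B) by series/parallel combination:
  Rs1 = R3 + R2 (series, joined only at node 2) = 36 + 110 = 146 Ω
  Rp1 = R1 ‖ Rs1 (parallel, both between nodes 0 and 1) = 1/(1/6.8 + 1/146) = 6.497 Ω
R_eq = 6.497 Ω

Final answer: 6.497 Ω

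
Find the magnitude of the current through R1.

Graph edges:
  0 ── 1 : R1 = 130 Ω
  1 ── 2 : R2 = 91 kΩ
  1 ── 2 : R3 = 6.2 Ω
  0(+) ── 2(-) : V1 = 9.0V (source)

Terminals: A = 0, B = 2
Nodal analysis, taking node 2 as the 0 V reference.
Source V1 fixes V_0 = 9 V.
KCL at each unknown node (sum of currents leaving = 0; resistances in Ω):
  Node 1: (V_1 - 9)/130 + (V_1 - 0)/91000 + (V_1 - 0)/6.2 = 0
Collecting terms: 0.169 × V_1 = 0.06923  =>  V_1 = 0.4097 V
I_R1 = (V_0 - V_1)/R1 = (9 - 0.4097)/130 = 0.06608 A
|I_R1| = 0.06608 A

Final answer: |I_R1| = 0.06608 A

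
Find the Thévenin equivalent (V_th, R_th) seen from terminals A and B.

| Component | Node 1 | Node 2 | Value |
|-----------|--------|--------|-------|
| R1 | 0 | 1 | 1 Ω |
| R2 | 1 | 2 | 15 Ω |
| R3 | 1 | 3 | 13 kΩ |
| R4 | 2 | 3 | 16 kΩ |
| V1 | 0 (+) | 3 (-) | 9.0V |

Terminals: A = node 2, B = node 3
Step 1 — V_th is the open-circuit voltage V_A - V_B (nothing connected across the terminals).
Nodal analysis, taking node 3 as the 0 V reference.
Source V1 fixes V_0 = 9 V.
KCL at each unknown node (sum of currents leaving = 0; resistances in Ω):
  Node 1: (V_1 - 9)/1 + (V_1 - V_2)/15 + (V_1 - 0)/13000 = 0
  Node 2: (V_2 - V_1)/15 + (V_2 - 0)/16000 = 0
Collecting terms (coefficients in siemens):
  1.067·V_1 - 0.06667·V_2 = 9
  0.06673·V_2 - 0.06667·V_1 = 0
Determinant D = (1.067)(0.06673) - (-0.06667)(-0.06667) = 0.06674
V_1 = [(9)(0.06673) - (-0.06667)(0)]/D = 8.999 V
V_2 = [(1.067)(0) - (9)(-0.06667)]/D = 8.99 V
V_th = V_2 - V_3 = 8.99 - 0 = 8.99 V
Step 2 — R_th: zero the source — replace V1 by a short circuit (node 3 merges into node 0) — and find the resistance seen between A (node 2) and B (node 0).
Reduce the network between node 2 (A) and node 0 (B) by series/parallel combination:
  Rp1 = R1 ‖ R3 (parallel, both between nodes 0 and 1) = 1/(1/1 + 1/13000) = 0.9999 Ω
  Rs1 = R2 + Rp1 (series, joined only at node 1) = 15 + 0.9999 = 16 Ω
  Rp2 = R4 ‖ Rs1 (parallel, both between nodes 0 and 2) = 1/(1/16000 + 1/16) = 15.98 Ω
R_th = 15.98 Ω

Final answer: V_th = 8.99 V, R_th = 15.98 Ω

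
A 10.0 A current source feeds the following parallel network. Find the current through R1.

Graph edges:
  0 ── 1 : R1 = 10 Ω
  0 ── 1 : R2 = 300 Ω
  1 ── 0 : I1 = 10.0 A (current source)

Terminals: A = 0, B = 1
All resistors sit directly between nodes 0 and 1, so they are in parallel and share one voltage V; the full source current 10 A splits among them.
1/R_par = 1/10 + 1/300 = 0.1033 S  =>  R_par = 9.677 Ω
V = I × R_par = 10 × 9.677 = 96.77 V
I_R1 = V/R1 = 96.77/10 = 9.677 A

Final answer: 9.677 A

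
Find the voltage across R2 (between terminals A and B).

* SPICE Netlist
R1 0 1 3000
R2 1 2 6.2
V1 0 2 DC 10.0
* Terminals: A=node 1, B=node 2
R1 and R2 are in series across V1 (node 0 → node 1 → node 2), and the output A–B is taken across R2, so this is a voltage divider.
Series current: I = V1/(R1 + R2) = 10/(3000 + 6.2) = 10/3006 = 0.003326 A
V_R2 = I × R2 = V1 × R2/(R1 + R2) = 10 × 6.2/3006 = 0.02062 V

Final answer: 0.02062 V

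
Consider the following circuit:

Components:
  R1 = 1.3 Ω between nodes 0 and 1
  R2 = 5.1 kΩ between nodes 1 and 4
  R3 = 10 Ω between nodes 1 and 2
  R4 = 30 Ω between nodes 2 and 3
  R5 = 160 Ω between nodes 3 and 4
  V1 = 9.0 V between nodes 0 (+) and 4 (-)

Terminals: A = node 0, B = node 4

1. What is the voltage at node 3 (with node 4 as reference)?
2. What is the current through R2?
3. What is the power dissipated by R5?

Nodal analysis, taking node 4 as the 0 V reference.
Source V1 fixes V_0 = 9 V.
KCL at each unknown node (sum of currents leaving = 0; resistances in Ω):
  Node 1: (V_1 - 9)/1.3 + (V_1 - 0)/5100 + (V_1 - V_2)/10 = 0
  Node 2: (V_2 - V_1)/10 + (V_2 - V_3)/30 = 0
  Node 3: (V_3 - V_2)/30 + (V_3 - 0)/160 = 0
Collecting terms (coefficients in siemens):
  0.8694·V_1 - 0.1·V_2 = 6.923
  0.1333·V_2 - 0.1·V_1 - 0.03333·V_3 = 0
  0.03958·V_3 - 0.03333·V_2 = 0
Solving these 3 simultaneous equations (Gaussian elimination) gives:
  V_1 = 8.94 V, V_2 = 8.493 V, V_3 = 7.152 V
Part 1:
  Read off the nodal solution: V_3 = 7.152 V
Part 2:
  I_R2 = (V_1 - V_4)/R2 = (8.94 - 0)/5100 = 0.001753 A
  Magnitude: I_R2 = 0.001753 A
Part 3:
  I_R5 = (V_3 - V_4)/R5 = (7.152 - 0)/160 = 0.0447 A
  P_R5 = I_R5² × R5 = (0.0447)² × 160 = 0.3197 W

Final answers:
1. V_3 = 7.152 V
2. I_R2 = 0.001753 A
3. P_R5 = 0.3197 W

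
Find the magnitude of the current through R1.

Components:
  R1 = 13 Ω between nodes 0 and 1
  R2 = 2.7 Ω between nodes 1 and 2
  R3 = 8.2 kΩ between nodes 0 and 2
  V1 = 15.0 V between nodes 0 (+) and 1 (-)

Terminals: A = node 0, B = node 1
Nodal analysis, taking node 1 as the 0 V reference.
Source V1 fixes V_0 = 15 V.
KCL at each unknown node (sum of currents leaving = 0; resistances in Ω):
  Node 2: (V_2 - 0)/2.7 + (V_2 - 15)/8200 = 0
Collecting terms: 0.3705 × V_2 = 0.001829  =>  V_2 = 0.004937 V
I_R1 = (V_0 - V_1)/R1 = (15 - 0)/13 = 1.154 A
|I_R1| = 1.154 A

Final answer: |I_R1| = 1.154 A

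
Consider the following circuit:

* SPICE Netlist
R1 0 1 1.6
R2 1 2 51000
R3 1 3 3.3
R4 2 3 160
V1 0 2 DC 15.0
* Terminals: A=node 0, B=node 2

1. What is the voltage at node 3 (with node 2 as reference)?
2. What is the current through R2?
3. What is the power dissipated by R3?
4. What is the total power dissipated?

Nodal analysis, taking node 2 as the 0 V reference.
Source V1 fixes V_0 = 15 V.
KCL at each unknown node (sum of currents leaving = 0; resistances in Ω):
  Node 1: (V_1 - 15)/1.6 + (V_1 - 0)/51000 + (V_1 - V_3)/3.3 = 0
  Node 3: (V_3 - V_1)/3.3 + (V_3 - 0)/160 = 0
Collecting terms (coefficients in siemens):
  0.928·V_1 - 0.303·V_3 = 9.375
  0.3093·V_3 - 0.303·V_1 = 0
Determinant D = (0.928)(0.3093) - (-0.303)(-0.303) = 0.1952
V_1 = [(9.375)(0.3093) - (-0.303)(0)]/D = 14.85 V
V_3 = [(0.928)(0) - (9.375)(-0.303)]/D = 14.55 V
Part 1:
  Read off the nodal solution: V_3 = 14.55 V
Part 2:
  I_R2 = (V_1 - V_2)/R2 = (14.85 - 0)/51000 = 0.0002913 A
  Magnitude: I_R2 = 0.0002913 A
Part 3:
  I_R3 = (V_1 - V_3)/R3 = (14.85 - 14.55)/3.3 = 0.09096 A
  P_R3 = I_R3² × R3 = (0.09096)² × 3.3 = 0.0273 W
Part 4:
  Power in each resistor, P = (ΔV)²/R:
    P_R1 = (15 - 14.85)²/1.6 = 0.01332 W
    P_R2 = (14.85 - 0)²/51000 = 0.004326 W
    P_R3 = (14.85 - 14.55)²/3.3 = 0.0273 W
    P_R4 = (0 - 14.55)²/160 = 1.324 W
  P_total = P_R1 + P_R2 + P_R3 + P_R4 = 1.369 W

Final answers:
1. V_3 = 14.55 V
2. I_R2 = 0.0002913 A
3. P_R3 = 0.0273 W
4. P_total = 1.369 W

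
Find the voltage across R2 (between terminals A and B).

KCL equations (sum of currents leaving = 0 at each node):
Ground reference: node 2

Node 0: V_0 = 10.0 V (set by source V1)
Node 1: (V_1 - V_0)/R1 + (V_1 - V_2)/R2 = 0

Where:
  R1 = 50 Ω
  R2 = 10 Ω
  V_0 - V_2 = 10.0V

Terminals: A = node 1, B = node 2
R1 and R2 are in series across V1 (node 0 → node 1 → node 2), and the output A–B is taken across R2, so this is a voltage divider.
Series current: I = V1/(R1 + R2) = 10/(50 + 10) = 10/60 = 0.1667 A
V_R2 = I × R2 = V1 × R2/(R1 + R2) = 10 × 10/60 = 1.667 V

Final answer: 1.667 V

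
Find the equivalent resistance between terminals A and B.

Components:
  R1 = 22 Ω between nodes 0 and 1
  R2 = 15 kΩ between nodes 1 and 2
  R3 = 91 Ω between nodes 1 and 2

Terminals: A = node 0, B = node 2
Reduce the network between node 0 (A) and node 2 (B) by series/parallel combination:
  Rp1 = R2 ‖ R3 (parallel, both between nodes 1 and 2) = 1/(1/15000 + 1/91) = 90.45 Ω
  Rs1 = R1 + Rp1 (series, joined only at node 1) = 22 + 90.45 = 112.5 Ω
R_eq = 112.5 Ω

Final answer: 112.5 Ω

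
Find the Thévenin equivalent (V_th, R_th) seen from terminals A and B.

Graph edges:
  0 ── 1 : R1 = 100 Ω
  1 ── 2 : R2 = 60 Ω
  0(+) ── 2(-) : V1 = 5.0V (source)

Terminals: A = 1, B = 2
Step 1 — V_th is the open-circuit voltage V_A - V_B (nothing connected across the terminals).
Nodal analysis, taking node 2 as the 0 V reference.
Source V1 fixes V_0 = 5 V.
KCL at each unknown node (sum of currents leaving = 0; resistances in Ω):
  Node 1: (V_1 - 5)/100 + (V_1 - 0)/60 = 0
Collecting terms: 0.02667 × V_1 = 0.05  =>  V_1 = 1.875 V
V_th = V_1 - V_2 = 1.875 - 0 = 1.875 V
Step 2 — R_th: zero the source — replace V1 by a short circuit (node 2 merges into node 0) — and find the resistance seen between A (node 1) and B (node 0).
Reduce the network between node 1 (A) and node 0 (B) by series/parallel combination:
  Rp1 = R1 ‖ R2 (parallel, both between nodes 0 and 1) = 1/(1/100 + 1/60) = 37.5 Ω
R_th = 37.5 Ω

Final answer: V_th = 1.875 V, R_th = 37.5 Ω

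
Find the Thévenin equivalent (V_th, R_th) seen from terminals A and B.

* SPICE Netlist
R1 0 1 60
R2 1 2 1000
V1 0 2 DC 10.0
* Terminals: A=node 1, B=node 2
Step 1 — V_th is the open-circuit voltage V_A - V_B (nothing connected across the terminals).
Nodal analysis, taking node 2 as the 0 V reference.
Source V1 fixes V_0 = 10 V.
KCL at each unknown node (sum of currents leaving = 0; resistances in Ω):
  Node 1: (V_1 - 10)/60 + (V_1 - 0)/1000 = 0
Collecting terms: 0.01767 × V_1 = 0.1667  =>  V_1 = 9.434 V
V_th = V_1 - V_2 = 9.434 - 0 = 9.434 V
Step 2 — R_th: zero the source — replace V1 by a short circuit (node 2 merges into node 0) — and find the resistance seen between A (node 1) and B (node 0).
Reduce the network between node 1 (A) and node 0 (B) by series/parallel combination:
  Rp1 = R1 ‖ R2 (parallel, both between nodes 0 and 1) = 1/(1/60 + 1/1000) = 56.6 Ω
R_th = 56.6 Ω

Final answer: V_th = 9.434 V, R_th = 56.6 Ω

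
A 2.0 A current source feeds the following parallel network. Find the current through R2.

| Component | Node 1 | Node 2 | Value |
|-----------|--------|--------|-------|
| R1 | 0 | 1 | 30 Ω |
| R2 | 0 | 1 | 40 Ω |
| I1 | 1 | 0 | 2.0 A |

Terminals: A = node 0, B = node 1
All resistors sit directly between nodes 0 and 1, so they are in parallel and share one voltage V; the full source current 2 A splits among them.
1/R_par = 1/30 + 1/40 = 0.05833 S  =>  R_par = 17.14 Ω
V = I × R_par = 2 × 17.14 = 34.29 V
I_R2 = V/R2 = 34.29/40 = 0.8571 A

Final answer: 0.8571 A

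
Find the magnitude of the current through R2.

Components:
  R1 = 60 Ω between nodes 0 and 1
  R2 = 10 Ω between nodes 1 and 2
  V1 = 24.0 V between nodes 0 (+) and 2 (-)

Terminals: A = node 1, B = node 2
Nodal analysis, taking node 2 as the 0 V reference.
Source V1 fixes V_0 = 24 V.
KCL at each unknown node (sum of currents leaving = 0; resistances in Ω):
  Node 1: (V_1 - 24)/60 + (V_1 - 0)/10 = 0
Collecting terms: 0.1167 × V_1 = 0.4  =>  V_1 = 3.429 V
I_R2 = (V_1 - V_2)/R2 = (3.429 - 0)/10 = 0.3429 A
|I_R2| = 0.3429 A

Final answer: |I_R2| = 0.3429 A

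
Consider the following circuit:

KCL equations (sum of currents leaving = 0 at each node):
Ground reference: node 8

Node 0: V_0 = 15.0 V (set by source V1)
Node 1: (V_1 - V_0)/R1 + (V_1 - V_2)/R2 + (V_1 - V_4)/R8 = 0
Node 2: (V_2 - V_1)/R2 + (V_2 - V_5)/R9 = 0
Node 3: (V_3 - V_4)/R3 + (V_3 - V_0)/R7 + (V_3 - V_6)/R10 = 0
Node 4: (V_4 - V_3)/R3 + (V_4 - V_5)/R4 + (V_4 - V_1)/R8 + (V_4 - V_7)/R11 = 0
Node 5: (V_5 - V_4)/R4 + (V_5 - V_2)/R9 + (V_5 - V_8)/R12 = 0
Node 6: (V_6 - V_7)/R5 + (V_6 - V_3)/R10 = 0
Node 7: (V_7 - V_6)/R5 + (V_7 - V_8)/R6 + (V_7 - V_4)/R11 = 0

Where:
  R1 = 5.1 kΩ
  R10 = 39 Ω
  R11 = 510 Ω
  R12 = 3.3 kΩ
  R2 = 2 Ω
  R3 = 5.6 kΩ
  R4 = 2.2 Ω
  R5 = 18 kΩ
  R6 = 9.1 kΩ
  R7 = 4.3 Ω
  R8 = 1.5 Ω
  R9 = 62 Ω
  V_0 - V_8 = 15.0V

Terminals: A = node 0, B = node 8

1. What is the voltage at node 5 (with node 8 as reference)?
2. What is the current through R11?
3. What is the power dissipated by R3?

Nodal analysis, taking node 8 as the 0 V reference.
Source V1 fixes V_0 = 15 V.
KCL at each unknown node (sum of currents leaving = 0; resistances in Ω):
  Node 1: (V_1 - 15)/5100 + (V_1 - V_2)/2 + (V_1 - V_4)/1.5 = 0
  Node 2: (V_2 - V_1)/2 + (V_2 - V_5)/62 = 0
  Node 3: (V_3 - V_4)/5600 + (V_3 - 15)/4.3 + (V_3 - V_6)/39 = 0
  Node 4: (V_4 - V_3)/5600 + (V_4 - V_5)/2.2 + (V_4 - V_1)/1.5 + (V_4 - V_7)/510 = 0
  Node 5: (V_5 - V_4)/2.2 + (V_5 - V_2)/62 + (V_5 - 0)/3300 = 0
  Node 6: (V_6 - V_7)/18000 + (V_6 - V_3)/39 = 0
  Node 7: (V_7 - V_6)/18000 + (V_7 - 0)/9100 + (V_7 - V_4)/510 = 0
Collecting terms (coefficients in siemens):
  1.167·V_1 - 0.5·V_2 - 0.6667·V_4 = 0.002941
  0.5161·V_2 - 0.5·V_1 - 0.01613·V_5 = 0
  0.2584·V_3 - 0.0001786·V_4 - 0.02564·V_6 = 3.488
  1.123·V_4 - 0.6667·V_1 - 0.0001786·V_3 - 0.4545·V_5 - 0.001961·V_7 = 0
  0.471·V_5 - 0.01613·V_2 - 0.4545·V_4 = 0
  0.0257·V_6 - 0.02564·V_3 - 0.00005556·V_7 = 0
  0.002126·V_7 - 0.001961·V_4 - 0.00005556·V_6 = 0
Solving these 7 simultaneous equations (Gaussian elimination) gives:
  V_1 = 7.695 V, V_2 = 7.694 V, V_3 = 14.99 V, V_4 = 7.693 V
  V_5 = 7.688 V, V_6 = 14.98 V, V_7 = 7.485 V
Part 1:
  Read off the nodal solution: V_5 = 7.688 V
Part 2:
  I_R11 = (V_4 - V_7)/R11 = (7.693 - 7.485)/510 = 0.0004064 A
  Magnitude: I_R11 = 0.0004064 A
Part 3:
  I_R3 = (V_3 - V_4)/R3 = (14.99 - 7.693)/5600 = 0.001304 A
  P_R3 = I_R3² × R3 = (0.001304)² × 5600 = 0.009516 W

Final answers:
1. V_5 = 7.688 V
2. I_R11 = 0.0004064 A
3. P_R3 = 0.009516 W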